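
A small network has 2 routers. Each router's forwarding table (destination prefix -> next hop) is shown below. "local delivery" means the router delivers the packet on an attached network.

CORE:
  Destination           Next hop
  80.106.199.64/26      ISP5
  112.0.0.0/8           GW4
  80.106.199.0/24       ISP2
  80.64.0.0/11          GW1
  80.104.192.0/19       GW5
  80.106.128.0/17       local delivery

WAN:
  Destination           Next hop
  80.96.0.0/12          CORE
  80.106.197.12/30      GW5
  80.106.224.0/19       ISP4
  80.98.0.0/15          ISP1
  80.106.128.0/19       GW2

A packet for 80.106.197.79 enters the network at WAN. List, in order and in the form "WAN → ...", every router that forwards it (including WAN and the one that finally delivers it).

WAN → CORE

At WAN: longest match for 80.106.197.79 is 80.96.0.0/12 -> CORE
At CORE: longest match for 80.106.197.79 is 80.106.128.0/17 -> local delivery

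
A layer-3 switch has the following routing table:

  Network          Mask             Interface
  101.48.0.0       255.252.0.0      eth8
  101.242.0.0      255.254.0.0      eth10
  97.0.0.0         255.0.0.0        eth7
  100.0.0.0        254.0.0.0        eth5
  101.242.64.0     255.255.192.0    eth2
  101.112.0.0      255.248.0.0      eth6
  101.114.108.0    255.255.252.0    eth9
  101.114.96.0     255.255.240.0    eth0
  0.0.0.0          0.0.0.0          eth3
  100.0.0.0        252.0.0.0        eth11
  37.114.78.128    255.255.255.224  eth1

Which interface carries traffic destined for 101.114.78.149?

Routes whose prefix contains 101.114.78.149:
  0.0.0.0/0 (default, matches everything) -> eth3
  100.0.0.0/6 (100.0.0.0 - 103.255.255.255) -> eth11
  100.0.0.0/7 (100.0.0.0 - 101.255.255.255) -> eth5
  101.112.0.0/13 (101.112.0.0 - 101.119.255.255) -> eth6
More-specific entries that do NOT match:
  37.114.78.128/27 (37.114.78.128 - 37.114.78.159) does not contain 101.114.78.149
  101.114.108.0/22 (101.114.108.0 - 101.114.111.255) does not contain 101.114.78.149
  101.114.96.0/20 (101.114.96.0 - 101.114.111.255) does not contain 101.114.78.149
  101.242.64.0/18 (101.242.64.0 - 101.242.127.255) does not contain 101.114.78.149
  101.242.0.0/15 (101.242.0.0 - 101.243.255.255) does not contain 101.114.78.149
  101.48.0.0/14 (101.48.0.0 - 101.51.255.255) does not contain 101.114.78.149
Longest matching prefix is /13 -> interface eth6.

eth6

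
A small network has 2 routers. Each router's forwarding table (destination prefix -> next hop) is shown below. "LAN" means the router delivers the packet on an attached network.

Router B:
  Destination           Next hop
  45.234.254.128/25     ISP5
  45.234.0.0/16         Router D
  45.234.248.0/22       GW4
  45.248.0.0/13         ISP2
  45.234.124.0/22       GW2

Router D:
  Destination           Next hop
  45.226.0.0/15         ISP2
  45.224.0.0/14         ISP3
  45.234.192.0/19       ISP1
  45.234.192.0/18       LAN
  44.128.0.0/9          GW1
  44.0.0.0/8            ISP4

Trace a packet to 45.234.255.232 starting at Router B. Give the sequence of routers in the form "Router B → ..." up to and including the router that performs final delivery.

At Router B: longest match for 45.234.255.232 is 45.234.0.0/16 -> Router D
At Router D: longest match for 45.234.255.232 is 45.234.192.0/18 -> LAN

Router B → Router D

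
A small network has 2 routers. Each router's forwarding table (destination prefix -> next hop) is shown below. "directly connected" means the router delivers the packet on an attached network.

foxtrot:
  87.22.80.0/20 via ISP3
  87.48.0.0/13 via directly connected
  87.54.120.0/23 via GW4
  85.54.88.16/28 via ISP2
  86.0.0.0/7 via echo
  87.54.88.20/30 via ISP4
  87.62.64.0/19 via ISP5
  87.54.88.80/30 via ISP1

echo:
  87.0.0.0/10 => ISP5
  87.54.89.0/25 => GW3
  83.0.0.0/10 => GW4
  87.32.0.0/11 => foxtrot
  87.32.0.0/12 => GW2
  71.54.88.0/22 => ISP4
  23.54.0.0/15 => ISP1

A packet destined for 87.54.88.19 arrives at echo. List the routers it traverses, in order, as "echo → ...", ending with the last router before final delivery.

echo → foxtrot

At echo: longest match for 87.54.88.19 is 87.32.0.0/11 -> foxtrot
At foxtrot: longest match for 87.54.88.19 is 87.48.0.0/13 -> directly connected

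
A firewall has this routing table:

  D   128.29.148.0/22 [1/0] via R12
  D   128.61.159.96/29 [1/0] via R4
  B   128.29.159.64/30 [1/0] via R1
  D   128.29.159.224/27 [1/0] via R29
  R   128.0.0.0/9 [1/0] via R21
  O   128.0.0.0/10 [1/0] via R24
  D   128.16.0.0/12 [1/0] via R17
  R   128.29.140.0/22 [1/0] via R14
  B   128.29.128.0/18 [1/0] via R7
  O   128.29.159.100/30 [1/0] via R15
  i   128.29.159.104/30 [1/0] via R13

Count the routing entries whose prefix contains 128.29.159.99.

4

Prefixes containing 128.29.159.99:
  128.0.0.0/9 (128.0.0.0 - 128.127.255.255)
  128.0.0.0/10 (128.0.0.0 - 128.63.255.255)
  128.16.0.0/12 (128.16.0.0 - 128.31.255.255)
  128.29.128.0/18 (128.29.128.0 - 128.29.191.255)
Total matching entries: 4.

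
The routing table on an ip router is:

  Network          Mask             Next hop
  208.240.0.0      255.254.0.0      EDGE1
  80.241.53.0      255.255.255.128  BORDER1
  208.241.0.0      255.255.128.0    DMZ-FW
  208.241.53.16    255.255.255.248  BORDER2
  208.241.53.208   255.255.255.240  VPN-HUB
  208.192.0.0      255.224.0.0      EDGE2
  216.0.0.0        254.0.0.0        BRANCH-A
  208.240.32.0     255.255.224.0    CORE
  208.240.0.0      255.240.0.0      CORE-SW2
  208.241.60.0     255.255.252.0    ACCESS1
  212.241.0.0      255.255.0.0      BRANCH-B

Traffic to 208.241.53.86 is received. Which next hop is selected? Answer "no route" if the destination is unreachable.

Routes whose prefix contains 208.241.53.86:
  208.240.0.0/12 (208.240.0.0 - 208.255.255.255) -> CORE-SW2
  208.240.0.0/15 (208.240.0.0 - 208.241.255.255) -> EDGE1
  208.241.0.0/17 (208.241.0.0 - 208.241.127.255) -> DMZ-FW
More-specific entries that do NOT match:
  208.241.53.16/29 (208.241.53.16 - 208.241.53.23) does not contain 208.241.53.86
  208.241.53.208/28 (208.241.53.208 - 208.241.53.223) does not contain 208.241.53.86
  80.241.53.0/25 (80.241.53.0 - 80.241.53.127) does not contain 208.241.53.86
  208.241.60.0/22 (208.241.60.0 - 208.241.63.255) does not contain 208.241.53.86
  208.240.32.0/19 (208.240.32.0 - 208.240.63.255) does not contain 208.241.53.86
Longest matching prefix is /17 -> next hop DMZ-FW.

DMZ-FW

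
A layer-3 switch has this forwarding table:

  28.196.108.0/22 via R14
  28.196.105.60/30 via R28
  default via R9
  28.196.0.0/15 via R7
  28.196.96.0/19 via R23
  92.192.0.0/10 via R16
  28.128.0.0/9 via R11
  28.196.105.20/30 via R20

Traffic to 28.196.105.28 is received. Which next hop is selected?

R23

Routes whose prefix contains 28.196.105.28:
  0.0.0.0/0 (default, matches everything) -> R9
  28.128.0.0/9 (28.128.0.0 - 28.255.255.255) -> R11
  28.196.0.0/15 (28.196.0.0 - 28.197.255.255) -> R7
  28.196.96.0/19 (28.196.96.0 - 28.196.127.255) -> R23
More-specific entries that do NOT match:
  28.196.105.60/30 (28.196.105.60 - 28.196.105.63) does not contain 28.196.105.28
  28.196.105.20/30 (28.196.105.20 - 28.196.105.23) does not contain 28.196.105.28
  28.196.108.0/22 (28.196.108.0 - 28.196.111.255) does not contain 28.196.105.28
Longest matching prefix is /19 -> next hop R23.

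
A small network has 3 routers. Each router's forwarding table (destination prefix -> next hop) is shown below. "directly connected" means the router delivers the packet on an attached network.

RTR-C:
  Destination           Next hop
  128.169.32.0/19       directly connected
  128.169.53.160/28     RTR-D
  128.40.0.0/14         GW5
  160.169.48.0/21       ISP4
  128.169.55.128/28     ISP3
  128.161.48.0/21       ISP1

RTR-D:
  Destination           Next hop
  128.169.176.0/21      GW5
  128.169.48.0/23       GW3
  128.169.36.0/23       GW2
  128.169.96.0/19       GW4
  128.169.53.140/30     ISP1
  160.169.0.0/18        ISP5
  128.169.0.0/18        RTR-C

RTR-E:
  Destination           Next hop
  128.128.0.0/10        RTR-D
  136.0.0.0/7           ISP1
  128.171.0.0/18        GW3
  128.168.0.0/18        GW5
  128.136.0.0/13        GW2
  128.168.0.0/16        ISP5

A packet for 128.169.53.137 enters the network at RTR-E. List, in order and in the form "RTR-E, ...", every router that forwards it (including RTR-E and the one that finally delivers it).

RTR-E, RTR-D, RTR-C

At RTR-E: longest match for 128.169.53.137 is 128.128.0.0/10 -> RTR-D
At RTR-D: longest match for 128.169.53.137 is 128.169.0.0/18 -> RTR-C
At RTR-C: longest match for 128.169.53.137 is 128.169.32.0/19 -> directly connected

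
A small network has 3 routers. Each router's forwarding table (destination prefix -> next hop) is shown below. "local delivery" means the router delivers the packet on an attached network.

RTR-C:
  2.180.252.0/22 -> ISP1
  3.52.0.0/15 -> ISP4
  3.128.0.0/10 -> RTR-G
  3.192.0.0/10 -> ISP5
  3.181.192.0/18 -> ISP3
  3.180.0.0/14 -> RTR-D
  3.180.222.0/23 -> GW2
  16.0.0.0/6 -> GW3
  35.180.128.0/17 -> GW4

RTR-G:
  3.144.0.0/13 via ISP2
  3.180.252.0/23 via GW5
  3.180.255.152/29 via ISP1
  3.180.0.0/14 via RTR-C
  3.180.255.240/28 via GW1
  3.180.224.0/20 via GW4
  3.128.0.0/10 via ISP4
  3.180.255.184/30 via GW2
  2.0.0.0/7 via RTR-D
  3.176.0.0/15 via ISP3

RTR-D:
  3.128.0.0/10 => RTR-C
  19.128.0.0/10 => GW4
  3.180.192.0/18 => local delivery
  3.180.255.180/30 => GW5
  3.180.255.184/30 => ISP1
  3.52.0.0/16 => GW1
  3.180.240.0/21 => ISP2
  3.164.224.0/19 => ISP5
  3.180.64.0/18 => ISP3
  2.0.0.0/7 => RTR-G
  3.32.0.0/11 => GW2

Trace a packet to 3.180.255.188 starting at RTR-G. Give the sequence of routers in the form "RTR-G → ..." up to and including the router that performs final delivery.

At RTR-G: longest match for 3.180.255.188 is 3.180.0.0/14 -> RTR-C
At RTR-C: longest match for 3.180.255.188 is 3.180.0.0/14 -> RTR-D
At RTR-D: longest match for 3.180.255.188 is 3.180.192.0/18 -> local delivery

RTR-G → RTR-C → RTR-D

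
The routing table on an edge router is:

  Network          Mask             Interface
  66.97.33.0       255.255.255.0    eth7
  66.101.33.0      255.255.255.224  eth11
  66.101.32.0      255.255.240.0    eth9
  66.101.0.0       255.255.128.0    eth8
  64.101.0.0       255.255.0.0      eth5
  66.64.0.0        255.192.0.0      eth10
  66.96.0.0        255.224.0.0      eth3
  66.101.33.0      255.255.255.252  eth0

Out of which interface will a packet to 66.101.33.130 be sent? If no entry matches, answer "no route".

Routes whose prefix contains 66.101.33.130:
  66.64.0.0/10 (66.64.0.0 - 66.127.255.255) -> eth10
  66.96.0.0/11 (66.96.0.0 - 66.127.255.255) -> eth3
  66.101.0.0/17 (66.101.0.0 - 66.101.127.255) -> eth8
  66.101.32.0/20 (66.101.32.0 - 66.101.47.255) -> eth9
More-specific entries that do NOT match:
  66.101.33.0/30 (66.101.33.0 - 66.101.33.3) does not contain 66.101.33.130
  66.101.33.0/27 (66.101.33.0 - 66.101.33.31) does not contain 66.101.33.130
  66.97.33.0/24 (66.97.33.0 - 66.97.33.255) does not contain 66.101.33.130
Longest matching prefix is /20 -> interface eth9.

eth9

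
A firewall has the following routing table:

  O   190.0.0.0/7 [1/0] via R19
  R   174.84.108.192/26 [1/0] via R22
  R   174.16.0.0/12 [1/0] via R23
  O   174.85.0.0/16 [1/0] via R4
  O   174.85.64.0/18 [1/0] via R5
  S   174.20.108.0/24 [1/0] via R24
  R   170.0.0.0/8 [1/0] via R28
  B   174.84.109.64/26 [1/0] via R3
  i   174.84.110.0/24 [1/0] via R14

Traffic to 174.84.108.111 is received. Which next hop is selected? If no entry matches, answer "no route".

no route

No entry's prefix contains 174.84.108.111; there is no default route.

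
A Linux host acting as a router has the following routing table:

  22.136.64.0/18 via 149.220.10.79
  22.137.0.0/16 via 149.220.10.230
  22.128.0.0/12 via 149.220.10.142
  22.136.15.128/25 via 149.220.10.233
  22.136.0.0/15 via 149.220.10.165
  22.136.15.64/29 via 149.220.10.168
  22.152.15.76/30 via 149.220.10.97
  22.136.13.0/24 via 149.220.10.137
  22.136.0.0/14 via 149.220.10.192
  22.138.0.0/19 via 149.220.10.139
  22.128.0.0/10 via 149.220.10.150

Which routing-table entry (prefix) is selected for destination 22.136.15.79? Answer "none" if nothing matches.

22.136.0.0/15

Entries matching 22.136.15.79:
  22.128.0.0/10 (22.128.0.0 - 22.191.255.255)
  22.128.0.0/12 (22.128.0.0 - 22.143.255.255)
  22.136.0.0/14 (22.136.0.0 - 22.139.255.255)
  22.136.0.0/15 (22.136.0.0 - 22.137.255.255)
Most specific is 22.136.0.0/15.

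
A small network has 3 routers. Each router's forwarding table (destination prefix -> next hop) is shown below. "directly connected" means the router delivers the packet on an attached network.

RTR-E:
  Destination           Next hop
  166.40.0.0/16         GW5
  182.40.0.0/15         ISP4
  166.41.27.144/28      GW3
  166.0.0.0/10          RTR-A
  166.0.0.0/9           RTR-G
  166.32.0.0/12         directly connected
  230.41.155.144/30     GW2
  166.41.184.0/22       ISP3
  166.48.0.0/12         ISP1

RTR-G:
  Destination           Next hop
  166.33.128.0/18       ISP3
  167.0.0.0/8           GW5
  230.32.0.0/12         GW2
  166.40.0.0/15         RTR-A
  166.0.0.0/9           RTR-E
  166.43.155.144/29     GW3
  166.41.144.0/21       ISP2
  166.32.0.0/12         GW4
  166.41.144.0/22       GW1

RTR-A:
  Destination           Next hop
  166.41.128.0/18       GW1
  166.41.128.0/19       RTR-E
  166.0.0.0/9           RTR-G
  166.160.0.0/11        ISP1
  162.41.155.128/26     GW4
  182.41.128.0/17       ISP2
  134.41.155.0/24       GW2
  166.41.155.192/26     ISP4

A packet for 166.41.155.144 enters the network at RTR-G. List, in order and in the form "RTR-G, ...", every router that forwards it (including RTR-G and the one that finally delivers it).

RTR-G, RTR-A, RTR-E

At RTR-G: longest match for 166.41.155.144 is 166.40.0.0/15 -> RTR-A
At RTR-A: longest match for 166.41.155.144 is 166.41.128.0/19 -> RTR-E
At RTR-E: longest match for 166.41.155.144 is 166.32.0.0/12 -> directly connected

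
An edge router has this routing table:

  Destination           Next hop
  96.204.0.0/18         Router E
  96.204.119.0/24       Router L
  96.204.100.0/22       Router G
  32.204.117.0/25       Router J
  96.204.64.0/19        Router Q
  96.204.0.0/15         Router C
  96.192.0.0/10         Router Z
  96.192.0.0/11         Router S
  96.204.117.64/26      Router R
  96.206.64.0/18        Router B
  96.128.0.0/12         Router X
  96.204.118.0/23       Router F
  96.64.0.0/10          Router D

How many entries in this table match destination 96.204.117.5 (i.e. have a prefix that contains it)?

3

Prefixes containing 96.204.117.5:
  96.192.0.0/10 (96.192.0.0 - 96.255.255.255)
  96.192.0.0/11 (96.192.0.0 - 96.223.255.255)
  96.204.0.0/15 (96.204.0.0 - 96.205.255.255)
Total matching entries: 3.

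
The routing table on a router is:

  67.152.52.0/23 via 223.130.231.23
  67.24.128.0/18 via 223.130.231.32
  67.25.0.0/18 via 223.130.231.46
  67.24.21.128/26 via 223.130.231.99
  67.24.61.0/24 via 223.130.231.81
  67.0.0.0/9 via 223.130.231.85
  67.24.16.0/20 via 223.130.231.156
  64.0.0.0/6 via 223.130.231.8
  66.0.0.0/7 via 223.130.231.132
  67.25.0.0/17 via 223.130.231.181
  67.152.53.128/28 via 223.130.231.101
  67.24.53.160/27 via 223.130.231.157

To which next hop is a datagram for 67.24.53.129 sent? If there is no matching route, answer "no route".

223.130.231.85

Routes whose prefix contains 67.24.53.129:
  64.0.0.0/6 (64.0.0.0 - 67.255.255.255) -> 223.130.231.8
  66.0.0.0/7 (66.0.0.0 - 67.255.255.255) -> 223.130.231.132
  67.0.0.0/9 (67.0.0.0 - 67.127.255.255) -> 223.130.231.85
More-specific entries that do NOT match:
  67.152.53.128/28 (67.152.53.128 - 67.152.53.143) does not contain 67.24.53.129
  67.24.53.160/27 (67.24.53.160 - 67.24.53.191) does not contain 67.24.53.129
  67.24.21.128/26 (67.24.21.128 - 67.24.21.191) does not contain 67.24.53.129
  67.24.61.0/24 (67.24.61.0 - 67.24.61.255) does not contain 67.24.53.129
  67.152.52.0/23 (67.152.52.0 - 67.152.53.255) does not contain 67.24.53.129
  67.24.16.0/20 (67.24.16.0 - 67.24.31.255) does not contain 67.24.53.129
  67.24.128.0/18 (67.24.128.0 - 67.24.191.255) does not contain 67.24.53.129
  67.25.0.0/18 (67.25.0.0 - 67.25.63.255) does not contain 67.24.53.129
  67.25.0.0/17 (67.25.0.0 - 67.25.127.255) does not contain 67.24.53.129
Longest matching prefix is /9 -> next hop 223.130.231.85.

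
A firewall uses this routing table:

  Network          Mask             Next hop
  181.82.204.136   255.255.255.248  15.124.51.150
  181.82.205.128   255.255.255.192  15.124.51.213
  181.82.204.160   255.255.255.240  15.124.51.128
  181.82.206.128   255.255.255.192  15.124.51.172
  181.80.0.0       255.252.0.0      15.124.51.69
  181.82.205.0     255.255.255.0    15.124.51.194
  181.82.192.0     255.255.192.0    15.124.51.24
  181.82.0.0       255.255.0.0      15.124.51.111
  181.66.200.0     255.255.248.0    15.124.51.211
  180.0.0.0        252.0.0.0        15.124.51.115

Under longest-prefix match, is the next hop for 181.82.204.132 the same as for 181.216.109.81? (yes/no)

no

181.82.204.132: longest match 181.82.192.0/18 -> 15.124.51.24
181.216.109.81: longest match 180.0.0.0/6 -> 15.124.51.115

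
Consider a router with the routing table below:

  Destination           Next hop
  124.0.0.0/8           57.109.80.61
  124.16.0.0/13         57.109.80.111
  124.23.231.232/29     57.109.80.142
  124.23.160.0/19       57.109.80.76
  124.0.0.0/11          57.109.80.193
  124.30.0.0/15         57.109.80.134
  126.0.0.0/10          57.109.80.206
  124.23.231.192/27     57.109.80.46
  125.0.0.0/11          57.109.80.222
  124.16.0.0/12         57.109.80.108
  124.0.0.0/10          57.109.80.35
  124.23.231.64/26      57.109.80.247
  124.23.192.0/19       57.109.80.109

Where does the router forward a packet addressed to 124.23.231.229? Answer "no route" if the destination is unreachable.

57.109.80.111

Routes whose prefix contains 124.23.231.229:
  124.0.0.0/8 (124.0.0.0 - 124.255.255.255) -> 57.109.80.61
  124.0.0.0/10 (124.0.0.0 - 124.63.255.255) -> 57.109.80.35
  124.0.0.0/11 (124.0.0.0 - 124.31.255.255) -> 57.109.80.193
  124.16.0.0/12 (124.16.0.0 - 124.31.255.255) -> 57.109.80.108
  124.16.0.0/13 (124.16.0.0 - 124.23.255.255) -> 57.109.80.111
More-specific entries that do NOT match:
  124.23.231.232/29 (124.23.231.232 - 124.23.231.239) does not contain 124.23.231.229
  124.23.231.192/27 (124.23.231.192 - 124.23.231.223) does not contain 124.23.231.229
  124.23.231.64/26 (124.23.231.64 - 124.23.231.127) does not contain 124.23.231.229
  124.23.160.0/19 (124.23.160.0 - 124.23.191.255) does not contain 124.23.231.229
  124.23.192.0/19 (124.23.192.0 - 124.23.223.255) does not contain 124.23.231.229
  124.30.0.0/15 (124.30.0.0 - 124.31.255.255) does not contain 124.23.231.229
Longest matching prefix is /13 -> next hop 57.109.80.111.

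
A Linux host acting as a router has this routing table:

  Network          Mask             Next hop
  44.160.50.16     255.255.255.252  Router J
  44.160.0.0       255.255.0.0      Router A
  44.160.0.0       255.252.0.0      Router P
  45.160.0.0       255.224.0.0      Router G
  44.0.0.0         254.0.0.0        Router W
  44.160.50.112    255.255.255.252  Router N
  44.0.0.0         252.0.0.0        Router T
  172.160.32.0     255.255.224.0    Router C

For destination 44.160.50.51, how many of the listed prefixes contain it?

Prefixes containing 44.160.50.51:
  44.0.0.0/6 (44.0.0.0 - 47.255.255.255)
  44.0.0.0/7 (44.0.0.0 - 45.255.255.255)
  44.160.0.0/14 (44.160.0.0 - 44.163.255.255)
  44.160.0.0/16 (44.160.0.0 - 44.160.255.255)
Total matching entries: 4.

4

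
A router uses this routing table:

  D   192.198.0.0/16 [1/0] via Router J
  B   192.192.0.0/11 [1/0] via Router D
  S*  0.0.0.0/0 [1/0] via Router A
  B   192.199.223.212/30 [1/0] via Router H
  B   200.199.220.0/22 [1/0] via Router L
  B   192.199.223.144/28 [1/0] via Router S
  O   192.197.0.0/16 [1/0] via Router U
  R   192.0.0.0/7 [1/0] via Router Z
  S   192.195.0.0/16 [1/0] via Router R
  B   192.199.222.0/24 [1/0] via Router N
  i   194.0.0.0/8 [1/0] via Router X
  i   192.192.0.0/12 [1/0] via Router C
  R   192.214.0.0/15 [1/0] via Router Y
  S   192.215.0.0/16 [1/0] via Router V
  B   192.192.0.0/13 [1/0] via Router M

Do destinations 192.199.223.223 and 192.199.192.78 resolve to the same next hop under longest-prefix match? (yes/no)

192.199.223.223: longest match 192.192.0.0/13 -> Router M
192.199.192.78: longest match 192.192.0.0/13 -> Router M

yes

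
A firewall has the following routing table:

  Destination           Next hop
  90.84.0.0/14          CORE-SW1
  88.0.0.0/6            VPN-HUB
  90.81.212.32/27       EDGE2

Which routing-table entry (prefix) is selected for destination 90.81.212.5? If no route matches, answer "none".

88.0.0.0/6

Entries matching 90.81.212.5:
  88.0.0.0/6 (88.0.0.0 - 91.255.255.255)
Most specific is 88.0.0.0/6.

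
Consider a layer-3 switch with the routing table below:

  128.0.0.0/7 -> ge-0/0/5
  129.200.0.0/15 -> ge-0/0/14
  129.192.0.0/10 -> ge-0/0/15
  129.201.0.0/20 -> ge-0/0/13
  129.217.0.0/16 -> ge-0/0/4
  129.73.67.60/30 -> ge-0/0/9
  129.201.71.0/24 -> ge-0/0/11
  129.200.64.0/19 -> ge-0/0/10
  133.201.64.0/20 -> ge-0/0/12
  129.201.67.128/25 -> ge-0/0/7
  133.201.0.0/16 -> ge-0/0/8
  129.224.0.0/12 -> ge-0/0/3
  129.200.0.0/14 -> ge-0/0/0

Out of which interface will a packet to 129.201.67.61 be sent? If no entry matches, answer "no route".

Routes whose prefix contains 129.201.67.61:
  128.0.0.0/7 (128.0.0.0 - 129.255.255.255) -> ge-0/0/5
  129.192.0.0/10 (129.192.0.0 - 129.255.255.255) -> ge-0/0/15
  129.200.0.0/14 (129.200.0.0 - 129.203.255.255) -> ge-0/0/0
  129.200.0.0/15 (129.200.0.0 - 129.201.255.255) -> ge-0/0/14
More-specific entries that do NOT match:
  129.73.67.60/30 (129.73.67.60 - 129.73.67.63) does not contain 129.201.67.61
  129.201.67.128/25 (129.201.67.128 - 129.201.67.255) does not contain 129.201.67.61
  129.201.71.0/24 (129.201.71.0 - 129.201.71.255) does not contain 129.201.67.61
  129.201.0.0/20 (129.201.0.0 - 129.201.15.255) does not contain 129.201.67.61
  133.201.64.0/20 (133.201.64.0 - 133.201.79.255) does not contain 129.201.67.61
  129.200.64.0/19 (129.200.64.0 - 129.200.95.255) does not contain 129.201.67.61
  129.217.0.0/16 (129.217.0.0 - 129.217.255.255) does not contain 129.201.67.61
  133.201.0.0/16 (133.201.0.0 - 133.201.255.255) does not contain 129.201.67.61
Longest matching prefix is /15 -> interface ge-0/0/14.

ge-0/0/14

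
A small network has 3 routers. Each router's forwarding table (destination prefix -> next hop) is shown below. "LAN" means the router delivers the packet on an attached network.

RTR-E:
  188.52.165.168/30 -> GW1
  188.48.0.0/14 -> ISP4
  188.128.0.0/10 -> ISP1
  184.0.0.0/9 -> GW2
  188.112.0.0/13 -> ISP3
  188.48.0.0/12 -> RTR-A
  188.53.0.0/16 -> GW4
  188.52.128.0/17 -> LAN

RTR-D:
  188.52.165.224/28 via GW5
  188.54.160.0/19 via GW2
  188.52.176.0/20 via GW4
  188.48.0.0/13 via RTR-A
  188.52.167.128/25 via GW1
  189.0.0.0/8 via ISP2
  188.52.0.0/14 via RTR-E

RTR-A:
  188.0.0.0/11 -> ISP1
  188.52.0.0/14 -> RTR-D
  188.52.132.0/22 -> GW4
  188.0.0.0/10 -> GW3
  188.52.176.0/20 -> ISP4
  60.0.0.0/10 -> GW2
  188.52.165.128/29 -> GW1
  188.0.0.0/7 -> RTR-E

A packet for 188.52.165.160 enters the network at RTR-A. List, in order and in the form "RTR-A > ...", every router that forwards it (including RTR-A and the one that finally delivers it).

RTR-A > RTR-D > RTR-E

At RTR-A: longest match for 188.52.165.160 is 188.52.0.0/14 -> RTR-D
At RTR-D: longest match for 188.52.165.160 is 188.52.0.0/14 -> RTR-E
At RTR-E: longest match for 188.52.165.160 is 188.52.128.0/17 -> LAN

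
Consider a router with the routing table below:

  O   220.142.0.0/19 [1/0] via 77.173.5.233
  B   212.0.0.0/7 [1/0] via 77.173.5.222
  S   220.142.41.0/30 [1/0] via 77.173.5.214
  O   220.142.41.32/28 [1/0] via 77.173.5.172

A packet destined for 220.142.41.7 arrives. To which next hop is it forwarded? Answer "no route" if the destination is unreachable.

No entry's prefix contains 220.142.41.7; there is no default route.

no route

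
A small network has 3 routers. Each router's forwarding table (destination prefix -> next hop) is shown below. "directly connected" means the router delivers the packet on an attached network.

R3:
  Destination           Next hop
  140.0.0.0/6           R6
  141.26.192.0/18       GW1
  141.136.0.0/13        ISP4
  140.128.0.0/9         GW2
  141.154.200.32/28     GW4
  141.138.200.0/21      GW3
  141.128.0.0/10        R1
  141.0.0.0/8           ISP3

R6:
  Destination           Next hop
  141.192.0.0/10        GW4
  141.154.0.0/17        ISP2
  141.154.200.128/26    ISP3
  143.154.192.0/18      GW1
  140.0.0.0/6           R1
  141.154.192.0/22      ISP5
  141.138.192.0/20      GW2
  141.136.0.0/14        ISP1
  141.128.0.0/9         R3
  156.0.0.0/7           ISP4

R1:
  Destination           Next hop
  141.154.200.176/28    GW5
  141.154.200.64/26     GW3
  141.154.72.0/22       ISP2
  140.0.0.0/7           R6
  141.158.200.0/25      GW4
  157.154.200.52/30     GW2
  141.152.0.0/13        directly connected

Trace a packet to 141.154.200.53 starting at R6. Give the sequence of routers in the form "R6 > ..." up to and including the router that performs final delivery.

At R6: longest match for 141.154.200.53 is 141.128.0.0/9 -> R3
At R3: longest match for 141.154.200.53 is 141.128.0.0/10 -> R1
At R1: longest match for 141.154.200.53 is 141.152.0.0/13 -> directly connected

R6 > R3 > R1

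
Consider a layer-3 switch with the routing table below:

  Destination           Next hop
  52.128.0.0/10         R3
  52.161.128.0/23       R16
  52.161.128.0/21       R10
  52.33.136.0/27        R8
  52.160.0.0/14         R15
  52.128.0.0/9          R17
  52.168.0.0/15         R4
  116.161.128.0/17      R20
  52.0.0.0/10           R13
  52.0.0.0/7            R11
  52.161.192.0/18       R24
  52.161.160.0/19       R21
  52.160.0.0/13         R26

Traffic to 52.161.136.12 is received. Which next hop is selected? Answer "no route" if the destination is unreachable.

Routes whose prefix contains 52.161.136.12:
  52.0.0.0/7 (52.0.0.0 - 53.255.255.255) -> R11
  52.128.0.0/9 (52.128.0.0 - 52.255.255.255) -> R17
  52.128.0.0/10 (52.128.0.0 - 52.191.255.255) -> R3
  52.160.0.0/13 (52.160.0.0 - 52.167.255.255) -> R26
  52.160.0.0/14 (52.160.0.0 - 52.163.255.255) -> R15
More-specific entries that do NOT match:
  52.33.136.0/27 (52.33.136.0 - 52.33.136.31) does not contain 52.161.136.12
  52.161.128.0/23 (52.161.128.0 - 52.161.129.255) does not contain 52.161.136.12
  52.161.128.0/21 (52.161.128.0 - 52.161.135.255) does not contain 52.161.136.12
  52.161.160.0/19 (52.161.160.0 - 52.161.191.255) does not contain 52.161.136.12
  52.161.192.0/18 (52.161.192.0 - 52.161.255.255) does not contain 52.161.136.12
  116.161.128.0/17 (116.161.128.0 - 116.161.255.255) does not contain 52.161.136.12
  52.168.0.0/15 (52.168.0.0 - 52.169.255.255) does not contain 52.161.136.12
Longest matching prefix is /14 -> next hop R15.

R15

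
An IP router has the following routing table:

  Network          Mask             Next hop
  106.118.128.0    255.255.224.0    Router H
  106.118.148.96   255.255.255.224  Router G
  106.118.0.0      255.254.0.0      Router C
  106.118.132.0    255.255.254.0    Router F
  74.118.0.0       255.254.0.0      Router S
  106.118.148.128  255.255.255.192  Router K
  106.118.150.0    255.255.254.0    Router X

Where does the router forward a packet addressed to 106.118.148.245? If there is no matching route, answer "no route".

Router H

Routes whose prefix contains 106.118.148.245:
  106.118.0.0/15 (106.118.0.0 - 106.119.255.255) -> Router C
  106.118.128.0/19 (106.118.128.0 - 106.118.159.255) -> Router H
More-specific entries that do NOT match:
  106.118.148.96/27 (106.118.148.96 - 106.118.148.127) does not contain 106.118.148.245
  106.118.148.128/26 (106.118.148.128 - 106.118.148.191) does not contain 106.118.148.245
  106.118.132.0/23 (106.118.132.0 - 106.118.133.255) does not contain 106.118.148.245
  106.118.150.0/23 (106.118.150.0 - 106.118.151.255) does not contain 106.118.148.245
Longest matching prefix is /19 -> next hop Router H.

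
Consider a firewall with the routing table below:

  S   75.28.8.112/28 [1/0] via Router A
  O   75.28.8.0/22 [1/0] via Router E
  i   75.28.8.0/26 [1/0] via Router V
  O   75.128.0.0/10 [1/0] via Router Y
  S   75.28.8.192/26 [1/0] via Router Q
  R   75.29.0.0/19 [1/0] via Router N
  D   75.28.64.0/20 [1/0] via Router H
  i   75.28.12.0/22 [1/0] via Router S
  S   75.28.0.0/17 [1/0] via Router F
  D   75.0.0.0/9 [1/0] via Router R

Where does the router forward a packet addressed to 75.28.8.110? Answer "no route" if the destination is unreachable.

Router E

Routes whose prefix contains 75.28.8.110:
  75.0.0.0/9 (75.0.0.0 - 75.127.255.255) -> Router R
  75.28.0.0/17 (75.28.0.0 - 75.28.127.255) -> Router F
  75.28.8.0/22 (75.28.8.0 - 75.28.11.255) -> Router E
More-specific entries that do NOT match:
  75.28.8.112/28 (75.28.8.112 - 75.28.8.127) does not contain 75.28.8.110
  75.28.8.0/26 (75.28.8.0 - 75.28.8.63) does not contain 75.28.8.110
  75.28.8.192/26 (75.28.8.192 - 75.28.8.255) does not contain 75.28.8.110
Longest matching prefix is /22 -> next hop Router E.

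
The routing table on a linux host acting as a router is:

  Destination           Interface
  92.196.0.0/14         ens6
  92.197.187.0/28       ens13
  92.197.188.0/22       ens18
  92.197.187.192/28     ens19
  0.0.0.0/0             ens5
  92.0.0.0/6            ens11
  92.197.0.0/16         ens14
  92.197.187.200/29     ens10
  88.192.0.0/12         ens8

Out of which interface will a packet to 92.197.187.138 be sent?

ens14

Routes whose prefix contains 92.197.187.138:
  0.0.0.0/0 (default, matches everything) -> ens5
  92.0.0.0/6 (92.0.0.0 - 95.255.255.255) -> ens11
  92.196.0.0/14 (92.196.0.0 - 92.199.255.255) -> ens6
  92.197.0.0/16 (92.197.0.0 - 92.197.255.255) -> ens14
More-specific entries that do NOT match:
  92.197.187.200/29 (92.197.187.200 - 92.197.187.207) does not contain 92.197.187.138
  92.197.187.0/28 (92.197.187.0 - 92.197.187.15) does not contain 92.197.187.138
  92.197.187.192/28 (92.197.187.192 - 92.197.187.207) does not contain 92.197.187.138
  92.197.188.0/22 (92.197.188.0 - 92.197.191.255) does not contain 92.197.187.138
Longest matching prefix is /16 -> interface ens14.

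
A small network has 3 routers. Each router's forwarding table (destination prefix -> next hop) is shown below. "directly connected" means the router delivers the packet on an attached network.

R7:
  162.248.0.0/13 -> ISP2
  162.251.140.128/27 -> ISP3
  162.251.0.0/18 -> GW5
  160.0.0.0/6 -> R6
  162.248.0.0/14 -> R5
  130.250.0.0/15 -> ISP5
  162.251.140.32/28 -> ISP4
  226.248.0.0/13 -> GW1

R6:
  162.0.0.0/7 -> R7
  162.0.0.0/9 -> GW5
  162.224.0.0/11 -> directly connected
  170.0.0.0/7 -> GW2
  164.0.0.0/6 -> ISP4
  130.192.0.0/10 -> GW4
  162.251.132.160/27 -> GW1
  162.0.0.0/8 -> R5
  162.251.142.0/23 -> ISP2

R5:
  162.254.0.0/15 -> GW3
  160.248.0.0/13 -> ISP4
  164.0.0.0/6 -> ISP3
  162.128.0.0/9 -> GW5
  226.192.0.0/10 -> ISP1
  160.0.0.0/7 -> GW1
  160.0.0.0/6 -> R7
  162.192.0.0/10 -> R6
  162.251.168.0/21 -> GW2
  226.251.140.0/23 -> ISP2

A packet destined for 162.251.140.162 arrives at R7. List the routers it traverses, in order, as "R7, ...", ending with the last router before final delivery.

At R7: longest match for 162.251.140.162 is 162.248.0.0/14 -> R5
At R5: longest match for 162.251.140.162 is 162.192.0.0/10 -> R6
At R6: longest match for 162.251.140.162 is 162.224.0.0/11 -> directly connected

R7, R5, R6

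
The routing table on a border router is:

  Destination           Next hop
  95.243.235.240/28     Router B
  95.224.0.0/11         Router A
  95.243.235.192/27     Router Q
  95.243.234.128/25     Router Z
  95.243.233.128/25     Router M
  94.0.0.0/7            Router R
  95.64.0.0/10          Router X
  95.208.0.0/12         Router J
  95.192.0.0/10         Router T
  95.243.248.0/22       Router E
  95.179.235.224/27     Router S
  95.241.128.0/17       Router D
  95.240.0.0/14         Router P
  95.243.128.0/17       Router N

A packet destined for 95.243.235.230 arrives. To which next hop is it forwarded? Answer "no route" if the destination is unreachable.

Routes whose prefix contains 95.243.235.230:
  94.0.0.0/7 (94.0.0.0 - 95.255.255.255) -> Router R
  95.192.0.0/10 (95.192.0.0 - 95.255.255.255) -> Router T
  95.224.0.0/11 (95.224.0.0 - 95.255.255.255) -> Router A
  95.240.0.0/14 (95.240.0.0 - 95.243.255.255) -> Router P
  95.243.128.0/17 (95.243.128.0 - 95.243.255.255) -> Router N
More-specific entries that do NOT match:
  95.243.235.240/28 (95.243.235.240 - 95.243.235.255) does not contain 95.243.235.230
  95.243.235.192/27 (95.243.235.192 - 95.243.235.223) does not contain 95.243.235.230
  95.179.235.224/27 (95.179.235.224 - 95.179.235.255) does not contain 95.243.235.230
  95.243.234.128/25 (95.243.234.128 - 95.243.234.255) does not contain 95.243.235.230
  95.243.233.128/25 (95.243.233.128 - 95.243.233.255) does not contain 95.243.235.230
  95.243.248.0/22 (95.243.248.0 - 95.243.251.255) does not contain 95.243.235.230
Longest matching prefix is /17 -> next hop Router N.

Router N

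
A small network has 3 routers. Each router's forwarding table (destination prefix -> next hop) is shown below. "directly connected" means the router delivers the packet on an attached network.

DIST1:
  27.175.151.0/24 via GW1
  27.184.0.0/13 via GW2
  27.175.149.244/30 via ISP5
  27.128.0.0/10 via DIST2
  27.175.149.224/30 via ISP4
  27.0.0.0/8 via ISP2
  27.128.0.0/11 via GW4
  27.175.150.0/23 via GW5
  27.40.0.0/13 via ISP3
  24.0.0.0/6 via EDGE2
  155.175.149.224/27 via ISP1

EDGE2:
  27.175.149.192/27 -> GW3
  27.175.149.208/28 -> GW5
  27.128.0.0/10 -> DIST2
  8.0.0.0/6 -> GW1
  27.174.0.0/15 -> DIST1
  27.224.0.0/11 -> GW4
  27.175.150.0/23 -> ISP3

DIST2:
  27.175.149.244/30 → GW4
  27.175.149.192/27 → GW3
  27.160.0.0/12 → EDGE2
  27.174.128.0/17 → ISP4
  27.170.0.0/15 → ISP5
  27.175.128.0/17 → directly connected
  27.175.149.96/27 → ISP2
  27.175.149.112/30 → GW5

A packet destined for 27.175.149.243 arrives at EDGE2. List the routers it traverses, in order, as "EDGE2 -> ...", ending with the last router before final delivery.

At EDGE2: longest match for 27.175.149.243 is 27.174.0.0/15 -> DIST1
At DIST1: longest match for 27.175.149.243 is 27.128.0.0/10 -> DIST2
At DIST2: longest match for 27.175.149.243 is 27.175.128.0/17 -> directly connected

EDGE2 -> DIST1 -> DIST2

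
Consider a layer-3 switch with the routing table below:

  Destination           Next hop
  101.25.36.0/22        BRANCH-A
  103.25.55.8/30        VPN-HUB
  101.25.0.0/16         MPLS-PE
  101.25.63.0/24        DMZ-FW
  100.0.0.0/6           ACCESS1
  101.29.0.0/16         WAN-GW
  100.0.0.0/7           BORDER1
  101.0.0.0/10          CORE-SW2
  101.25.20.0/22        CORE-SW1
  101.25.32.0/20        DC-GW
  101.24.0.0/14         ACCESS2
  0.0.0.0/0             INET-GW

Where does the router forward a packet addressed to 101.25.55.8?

Routes whose prefix contains 101.25.55.8:
  0.0.0.0/0 (default, matches everything) -> INET-GW
  100.0.0.0/6 (100.0.0.0 - 103.255.255.255) -> ACCESS1
  100.0.0.0/7 (100.0.0.0 - 101.255.255.255) -> BORDER1
  101.0.0.0/10 (101.0.0.0 - 101.63.255.255) -> CORE-SW2
  101.24.0.0/14 (101.24.0.0 - 101.27.255.255) -> ACCESS2
  101.25.0.0/16 (101.25.0.0 - 101.25.255.255) -> MPLS-PE
More-specific entries that do NOT match:
  103.25.55.8/30 (103.25.55.8 - 103.25.55.11) does not contain 101.25.55.8
  101.25.63.0/24 (101.25.63.0 - 101.25.63.255) does not contain 101.25.55.8
  101.25.36.0/22 (101.25.36.0 - 101.25.39.255) does not contain 101.25.55.8
  101.25.20.0/22 (101.25.20.0 - 101.25.23.255) does not contain 101.25.55.8
  101.25.32.0/20 (101.25.32.0 - 101.25.47.255) does not contain 101.25.55.8
Longest matching prefix is /16 -> next hop MPLS-PE.

MPLS-PE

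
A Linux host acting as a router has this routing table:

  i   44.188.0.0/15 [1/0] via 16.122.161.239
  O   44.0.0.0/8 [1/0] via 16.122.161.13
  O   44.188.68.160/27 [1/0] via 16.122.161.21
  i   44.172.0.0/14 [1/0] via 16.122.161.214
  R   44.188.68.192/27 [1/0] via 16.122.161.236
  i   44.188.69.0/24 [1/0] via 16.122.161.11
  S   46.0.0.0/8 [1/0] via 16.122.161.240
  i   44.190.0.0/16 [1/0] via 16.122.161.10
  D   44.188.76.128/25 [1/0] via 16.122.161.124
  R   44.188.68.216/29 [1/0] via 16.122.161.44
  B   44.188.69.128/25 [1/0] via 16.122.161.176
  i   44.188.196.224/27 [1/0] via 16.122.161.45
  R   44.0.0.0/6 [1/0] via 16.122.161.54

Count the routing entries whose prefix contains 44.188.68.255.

Prefixes containing 44.188.68.255:
  44.0.0.0/6 (44.0.0.0 - 47.255.255.255)
  44.0.0.0/8 (44.0.0.0 - 44.255.255.255)
  44.188.0.0/15 (44.188.0.0 - 44.189.255.255)
Total matching entries: 3.

3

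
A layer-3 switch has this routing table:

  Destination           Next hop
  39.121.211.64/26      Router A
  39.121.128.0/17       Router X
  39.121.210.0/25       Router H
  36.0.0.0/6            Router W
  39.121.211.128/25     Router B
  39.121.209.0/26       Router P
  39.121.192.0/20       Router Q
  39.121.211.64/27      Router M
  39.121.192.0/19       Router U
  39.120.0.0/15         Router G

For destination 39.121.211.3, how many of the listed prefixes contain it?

4

Prefixes containing 39.121.211.3:
  36.0.0.0/6 (36.0.0.0 - 39.255.255.255)
  39.120.0.0/15 (39.120.0.0 - 39.121.255.255)
  39.121.128.0/17 (39.121.128.0 - 39.121.255.255)
  39.121.192.0/19 (39.121.192.0 - 39.121.223.255)
Total matching entries: 4.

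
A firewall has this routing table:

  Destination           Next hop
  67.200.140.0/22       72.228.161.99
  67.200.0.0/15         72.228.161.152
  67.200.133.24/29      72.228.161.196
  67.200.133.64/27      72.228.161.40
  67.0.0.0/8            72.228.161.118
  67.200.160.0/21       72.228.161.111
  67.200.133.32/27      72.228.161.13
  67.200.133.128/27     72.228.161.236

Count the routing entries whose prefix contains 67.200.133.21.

Prefixes containing 67.200.133.21:
  67.0.0.0/8 (67.0.0.0 - 67.255.255.255)
  67.200.0.0/15 (67.200.0.0 - 67.201.255.255)
Total matching entries: 2.

2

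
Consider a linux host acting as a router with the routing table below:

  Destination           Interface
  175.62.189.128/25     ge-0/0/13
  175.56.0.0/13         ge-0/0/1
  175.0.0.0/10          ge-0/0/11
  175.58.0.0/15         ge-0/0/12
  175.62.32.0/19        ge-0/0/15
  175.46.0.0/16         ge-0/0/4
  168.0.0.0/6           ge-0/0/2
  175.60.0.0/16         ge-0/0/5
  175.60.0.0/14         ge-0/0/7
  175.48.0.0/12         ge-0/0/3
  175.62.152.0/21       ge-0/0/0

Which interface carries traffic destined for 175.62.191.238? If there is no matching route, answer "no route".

ge-0/0/7

Routes whose prefix contains 175.62.191.238:
  175.0.0.0/10 (175.0.0.0 - 175.63.255.255) -> ge-0/0/11
  175.48.0.0/12 (175.48.0.0 - 175.63.255.255) -> ge-0/0/3
  175.56.0.0/13 (175.56.0.0 - 175.63.255.255) -> ge-0/0/1
  175.60.0.0/14 (175.60.0.0 - 175.63.255.255) -> ge-0/0/7
More-specific entries that do NOT match:
  175.62.189.128/25 (175.62.189.128 - 175.62.189.255) does not contain 175.62.191.238
  175.62.152.0/21 (175.62.152.0 - 175.62.159.255) does not contain 175.62.191.238
  175.62.32.0/19 (175.62.32.0 - 175.62.63.255) does not contain 175.62.191.238
  175.46.0.0/16 (175.46.0.0 - 175.46.255.255) does not contain 175.62.191.238
  175.60.0.0/16 (175.60.0.0 - 175.60.255.255) does not contain 175.62.191.238
  175.58.0.0/15 (175.58.0.0 - 175.59.255.255) does not contain 175.62.191.238
Longest matching prefix is /14 -> interface ge-0/0/7.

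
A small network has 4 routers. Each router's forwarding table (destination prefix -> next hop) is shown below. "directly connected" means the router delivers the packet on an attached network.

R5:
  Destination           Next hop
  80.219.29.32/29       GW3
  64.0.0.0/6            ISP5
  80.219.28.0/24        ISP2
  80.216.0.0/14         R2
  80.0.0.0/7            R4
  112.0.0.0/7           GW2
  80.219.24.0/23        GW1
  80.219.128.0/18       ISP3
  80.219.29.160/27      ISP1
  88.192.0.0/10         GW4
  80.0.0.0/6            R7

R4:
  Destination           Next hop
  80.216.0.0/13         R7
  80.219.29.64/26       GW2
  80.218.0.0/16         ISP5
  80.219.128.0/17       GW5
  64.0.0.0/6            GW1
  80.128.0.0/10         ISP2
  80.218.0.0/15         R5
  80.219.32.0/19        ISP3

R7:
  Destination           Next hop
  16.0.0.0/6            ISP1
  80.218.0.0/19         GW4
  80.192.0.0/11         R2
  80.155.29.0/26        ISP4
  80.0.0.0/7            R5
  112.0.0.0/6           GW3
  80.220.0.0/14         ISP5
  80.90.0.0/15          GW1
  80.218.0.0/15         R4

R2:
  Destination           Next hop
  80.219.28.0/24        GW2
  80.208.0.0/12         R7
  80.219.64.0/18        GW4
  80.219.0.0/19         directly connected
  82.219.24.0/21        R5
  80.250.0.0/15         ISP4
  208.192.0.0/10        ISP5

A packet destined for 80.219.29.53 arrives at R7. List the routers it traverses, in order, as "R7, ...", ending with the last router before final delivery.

At R7: longest match for 80.219.29.53 is 80.218.0.0/15 -> R4
At R4: longest match for 80.219.29.53 is 80.218.0.0/15 -> R5
At R5: longest match for 80.219.29.53 is 80.216.0.0/14 -> R2
At R2: longest match for 80.219.29.53 is 80.219.0.0/19 -> directly connected

R7, R4, R5, R2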